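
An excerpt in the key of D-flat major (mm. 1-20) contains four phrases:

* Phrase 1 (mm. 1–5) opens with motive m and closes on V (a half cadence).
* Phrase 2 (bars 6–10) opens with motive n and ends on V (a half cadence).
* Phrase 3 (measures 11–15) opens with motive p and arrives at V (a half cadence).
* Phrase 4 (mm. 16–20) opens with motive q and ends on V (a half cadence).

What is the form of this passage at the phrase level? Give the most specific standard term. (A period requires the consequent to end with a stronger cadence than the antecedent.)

Phrase 4 ends with a half cadence, no stronger than phrase 2's half cadence, so the four phrases do not form a double period; nor do phrases 3–4 duplicate 1–2, so it is not a repeated period. With no phrase reaching a conclusive cadence, the passage is a phrase group.

phrase group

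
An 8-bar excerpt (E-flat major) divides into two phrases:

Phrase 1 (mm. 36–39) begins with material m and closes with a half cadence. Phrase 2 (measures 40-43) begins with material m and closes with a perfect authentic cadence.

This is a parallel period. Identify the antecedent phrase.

The phrase ending with the weaker cadence (half cadence) is the antecedent; the one ending more conclusively (perfect authentic cadence) is the consequent. The antecedent is phrase 1.

phrase 1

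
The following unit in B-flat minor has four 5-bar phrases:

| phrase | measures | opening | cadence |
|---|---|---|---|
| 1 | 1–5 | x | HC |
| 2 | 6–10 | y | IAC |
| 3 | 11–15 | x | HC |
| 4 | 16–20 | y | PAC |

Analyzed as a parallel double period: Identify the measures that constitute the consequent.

measures 11–20

In a double period the four phrases pair into a large antecedent (phrases 1–2, ending imperfect authentic cadence) and a large consequent (phrases 3–4, ending perfect authentic cadence). The consequent spans bars 11-20.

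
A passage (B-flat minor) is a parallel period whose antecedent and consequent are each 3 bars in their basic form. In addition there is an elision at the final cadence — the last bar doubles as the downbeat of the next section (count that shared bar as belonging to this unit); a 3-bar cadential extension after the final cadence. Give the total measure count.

Basic parallel period: 3 + 3 = 6 bars.
6 (basic form) + 3 (cadential extension) = 9.
The elision shares a bar with the next section but does not change this unit's count.

9 measures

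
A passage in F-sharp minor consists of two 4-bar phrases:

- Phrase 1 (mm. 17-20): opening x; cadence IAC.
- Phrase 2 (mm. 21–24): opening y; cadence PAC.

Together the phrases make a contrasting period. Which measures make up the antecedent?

measures 17–20

The phrase ending with the weaker cadence (imperfect authentic cadence) is the antecedent; the one ending more conclusively (perfect authentic cadence) is the consequent. The antecedent is measures 17–20.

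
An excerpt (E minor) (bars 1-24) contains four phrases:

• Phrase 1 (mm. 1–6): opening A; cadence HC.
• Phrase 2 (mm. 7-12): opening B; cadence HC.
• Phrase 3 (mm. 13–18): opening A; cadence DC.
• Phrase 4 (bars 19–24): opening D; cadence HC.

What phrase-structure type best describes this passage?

phrase group

Phrase 4 ends with a half cadence, no stronger than phrase 2's half cadence, so the four phrases do not form a double period; nor do phrases 3–4 duplicate 1–2, so it is not a repeated period. With no phrase reaching a conclusive cadence, the passage is a phrase group.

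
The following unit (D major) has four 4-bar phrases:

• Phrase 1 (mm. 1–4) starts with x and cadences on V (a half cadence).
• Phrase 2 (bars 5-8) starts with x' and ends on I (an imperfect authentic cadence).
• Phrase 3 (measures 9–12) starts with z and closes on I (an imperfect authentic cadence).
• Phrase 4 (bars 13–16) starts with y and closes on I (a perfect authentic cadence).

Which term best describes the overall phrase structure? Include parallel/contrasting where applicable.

Four phrases in two halves: the first half (measures 1-8) ends with an imperfect authentic cadence, the second (measures 9–16) with a perfect authentic cadence — a large antecedent–consequent pair, i.e. a double period.
Phrase 3 begins with different material from phrase 1, making it contrasting.

contrasting double period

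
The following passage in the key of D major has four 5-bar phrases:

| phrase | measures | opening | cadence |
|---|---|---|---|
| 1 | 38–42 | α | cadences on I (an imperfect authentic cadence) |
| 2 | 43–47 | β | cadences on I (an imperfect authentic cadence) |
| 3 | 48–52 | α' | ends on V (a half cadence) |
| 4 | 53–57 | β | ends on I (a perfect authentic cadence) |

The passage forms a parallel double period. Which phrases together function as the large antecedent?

phrases 1 and 2

In a double period the first pair of phrases (ending imperfect authentic cadence) is the large antecedent and the second pair (ending perfect authentic cadence) is the large consequent; the antecedent is phrases 1 and 2.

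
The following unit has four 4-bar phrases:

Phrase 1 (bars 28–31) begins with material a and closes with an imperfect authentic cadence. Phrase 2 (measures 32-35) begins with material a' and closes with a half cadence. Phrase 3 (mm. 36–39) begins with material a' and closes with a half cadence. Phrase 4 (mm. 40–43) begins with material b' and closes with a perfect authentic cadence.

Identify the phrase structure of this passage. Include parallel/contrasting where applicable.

Four phrases in two halves: the first half (measures 28-35) ends with a half cadence, the second (bars 36–43) with a perfect authentic cadence — a large antecedent–consequent pair, i.e. a double period.
Phrase 3 begins with the same material as phrase 1, making it parallel.

parallel double period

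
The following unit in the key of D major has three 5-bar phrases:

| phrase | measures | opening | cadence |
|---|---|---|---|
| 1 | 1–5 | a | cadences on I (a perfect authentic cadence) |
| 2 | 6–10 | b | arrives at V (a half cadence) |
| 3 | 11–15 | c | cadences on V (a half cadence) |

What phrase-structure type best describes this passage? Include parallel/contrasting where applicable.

The final phrase closes with a half cadence, which is not stronger than the preceding half cadence; the 3 phrases lack an overall antecedent–consequent design and so form a phrase group.

phrase group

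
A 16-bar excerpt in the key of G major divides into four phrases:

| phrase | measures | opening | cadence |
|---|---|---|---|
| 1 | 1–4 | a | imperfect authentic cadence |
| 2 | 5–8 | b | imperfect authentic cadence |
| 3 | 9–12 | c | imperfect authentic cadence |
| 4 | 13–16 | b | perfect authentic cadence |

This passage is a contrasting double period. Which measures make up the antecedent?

measures 1–8

In a double period the four phrases pair into a large antecedent (phrases 1–2, ending imperfect authentic cadence) and a large consequent (phrases 3–4, ending perfect authentic cadence). The antecedent spans mm. 1–8.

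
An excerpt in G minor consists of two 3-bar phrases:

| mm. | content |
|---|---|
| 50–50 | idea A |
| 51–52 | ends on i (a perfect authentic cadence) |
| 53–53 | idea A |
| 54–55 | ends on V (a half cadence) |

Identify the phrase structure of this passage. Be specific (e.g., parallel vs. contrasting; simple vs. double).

phrase group

The second phrase closes with a half cadence, which is not stronger than the first phrase's perfect authentic cadence; without a weak→strong cadential pair there is no antecedent–consequent relationship, so this is a phrase group rather than a period.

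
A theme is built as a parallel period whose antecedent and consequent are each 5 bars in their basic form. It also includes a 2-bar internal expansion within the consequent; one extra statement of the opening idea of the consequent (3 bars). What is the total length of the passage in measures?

Basic parallel period: 5 + 5 = 10 bars.
10 (basic form) + 2 (internal expansion) + 3 (extra statement) = 15.

15 measures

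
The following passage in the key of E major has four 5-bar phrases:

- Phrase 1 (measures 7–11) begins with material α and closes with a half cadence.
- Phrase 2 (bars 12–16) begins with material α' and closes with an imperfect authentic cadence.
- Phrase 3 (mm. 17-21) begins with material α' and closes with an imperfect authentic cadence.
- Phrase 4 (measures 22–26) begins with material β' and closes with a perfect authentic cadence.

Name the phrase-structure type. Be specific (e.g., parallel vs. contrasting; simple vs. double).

parallel double period

Four phrases in two halves: the first half (measures 7-16) ends with an imperfect authentic cadence, the second (mm. 17–26) with a perfect authentic cadence — a large antecedent–consequent pair, i.e. a double period.
Phrase 3 begins with the same material as phrase 1, making it parallel.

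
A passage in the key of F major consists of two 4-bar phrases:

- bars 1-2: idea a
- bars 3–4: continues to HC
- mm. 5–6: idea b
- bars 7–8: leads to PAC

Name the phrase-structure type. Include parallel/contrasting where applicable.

contrasting period

Phrase 1 ends with a half cadence (weaker) and phrase 2 with a perfect authentic cadence (stronger): antecedent + consequent = a period.
The two phrases open with different material (a / b), so the period is contrasting.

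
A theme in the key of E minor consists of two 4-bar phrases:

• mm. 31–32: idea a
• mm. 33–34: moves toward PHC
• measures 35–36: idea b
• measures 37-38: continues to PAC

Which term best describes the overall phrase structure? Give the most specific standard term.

Phrase 1 ends with a Phrygian half cadence (weaker) and phrase 2 with a perfect authentic cadence (stronger): antecedent + consequent = a period.
The two phrases open with different material (a / b), so the period is contrasting.

contrasting period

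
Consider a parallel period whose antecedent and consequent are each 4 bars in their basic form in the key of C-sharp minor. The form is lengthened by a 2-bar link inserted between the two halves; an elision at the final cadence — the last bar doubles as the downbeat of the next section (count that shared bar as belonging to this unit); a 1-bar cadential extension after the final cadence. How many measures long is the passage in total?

Basic parallel period: 4 + 4 = 8 bars.
8 (basic form) + 2 (link) + 1 (cadential extension) = 11.
The elision shares a bar with the next section but does not change this unit's count.

11 measures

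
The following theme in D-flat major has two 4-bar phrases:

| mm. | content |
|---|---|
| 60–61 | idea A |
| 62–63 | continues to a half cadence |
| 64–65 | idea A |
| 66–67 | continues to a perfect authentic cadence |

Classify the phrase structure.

parallel period

Phrase 1 ends with a half cadence (weaker) and phrase 2 with a perfect authentic cadence (stronger): antecedent + consequent = a period.
The two phrases open with the same material (A / A), so the period is parallel.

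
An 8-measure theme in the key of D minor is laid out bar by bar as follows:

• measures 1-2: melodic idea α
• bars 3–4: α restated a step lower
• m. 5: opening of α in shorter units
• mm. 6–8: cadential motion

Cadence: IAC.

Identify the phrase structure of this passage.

sentence

Basic idea (mm. 1–2) + its repetition (bars 3-4) form the presentation; fragmentation and cadence (bars 5-8) form the continuation — the 8-bar whole is a sentence.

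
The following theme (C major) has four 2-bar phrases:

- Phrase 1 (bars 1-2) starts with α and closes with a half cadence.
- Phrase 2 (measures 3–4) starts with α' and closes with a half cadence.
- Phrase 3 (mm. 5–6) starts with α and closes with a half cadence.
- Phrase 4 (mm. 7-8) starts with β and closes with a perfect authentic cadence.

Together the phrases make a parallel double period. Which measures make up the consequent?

measures 5–8

In a double period the first pair of phrases (ending half cadence) is the large antecedent and the second pair (ending perfect authentic cadence) is the large consequent; the consequent is measures 5–8.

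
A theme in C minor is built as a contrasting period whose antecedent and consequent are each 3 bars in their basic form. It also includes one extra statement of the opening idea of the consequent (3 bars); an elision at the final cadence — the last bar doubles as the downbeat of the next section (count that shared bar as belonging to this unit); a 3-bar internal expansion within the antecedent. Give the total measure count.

12 measures

Basic contrasting period: 3 + 3 = 6 bars.
6 (basic form) + 3 (extra statement) + 3 (internal expansion) = 12.
The elision shares a bar with the next section but does not change this unit's count.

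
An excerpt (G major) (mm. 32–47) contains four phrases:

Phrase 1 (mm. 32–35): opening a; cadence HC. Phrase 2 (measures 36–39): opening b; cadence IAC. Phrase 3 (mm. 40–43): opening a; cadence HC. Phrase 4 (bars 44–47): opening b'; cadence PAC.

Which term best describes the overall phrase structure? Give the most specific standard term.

parallel double period

Four phrases in two halves: the first half (bars 32–39) ends with an imperfect authentic cadence, the second (bars 40-47) with a perfect authentic cadence — a large antecedent–consequent pair, i.e. a double period.
Phrase 3 begins with the same material as phrase 1, making it parallel.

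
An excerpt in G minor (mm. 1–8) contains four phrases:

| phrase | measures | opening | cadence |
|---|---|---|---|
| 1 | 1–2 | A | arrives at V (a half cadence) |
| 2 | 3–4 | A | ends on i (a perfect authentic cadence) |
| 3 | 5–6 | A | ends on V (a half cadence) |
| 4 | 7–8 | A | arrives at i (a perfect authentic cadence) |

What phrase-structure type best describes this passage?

The cadence pattern HC–PAC–HC–PAC is weak–strong twice, and phrases 3–4 restate phrases 1–2: a period heard twice, not a double period (which would end weakly at phrase 2).

repeated period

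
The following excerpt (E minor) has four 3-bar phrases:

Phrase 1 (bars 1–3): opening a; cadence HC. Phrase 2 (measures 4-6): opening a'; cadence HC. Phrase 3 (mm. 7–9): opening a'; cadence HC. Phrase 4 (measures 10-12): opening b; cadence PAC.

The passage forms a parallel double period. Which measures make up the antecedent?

measures 1–6

In a double period the first pair of phrases (ending half cadence) is the large antecedent and the second pair (ending perfect authentic cadence) is the large consequent; the antecedent is measures 1–6.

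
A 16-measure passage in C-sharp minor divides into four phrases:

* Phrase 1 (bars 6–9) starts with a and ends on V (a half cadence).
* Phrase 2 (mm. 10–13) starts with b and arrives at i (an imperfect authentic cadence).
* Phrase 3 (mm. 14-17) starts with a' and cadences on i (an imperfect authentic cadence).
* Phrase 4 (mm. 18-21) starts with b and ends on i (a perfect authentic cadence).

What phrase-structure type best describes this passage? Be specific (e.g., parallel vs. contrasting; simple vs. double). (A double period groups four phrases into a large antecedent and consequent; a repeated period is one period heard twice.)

Four phrases in two halves: the first half (mm. 6–13) ends with an imperfect authentic cadence, the second (mm. 14–21) with a perfect authentic cadence — a large antecedent–consequent pair, i.e. a double period.
Phrase 3 begins with the same material as phrase 1, making it parallel.

parallel double period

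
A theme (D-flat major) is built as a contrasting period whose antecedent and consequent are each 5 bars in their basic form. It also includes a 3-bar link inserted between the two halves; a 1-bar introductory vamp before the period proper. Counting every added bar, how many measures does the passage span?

Basic contrasting period: 5 + 5 = 10 bars.
10 (basic form) + 3 (link) + 1 (introduction) = 14.

14 measures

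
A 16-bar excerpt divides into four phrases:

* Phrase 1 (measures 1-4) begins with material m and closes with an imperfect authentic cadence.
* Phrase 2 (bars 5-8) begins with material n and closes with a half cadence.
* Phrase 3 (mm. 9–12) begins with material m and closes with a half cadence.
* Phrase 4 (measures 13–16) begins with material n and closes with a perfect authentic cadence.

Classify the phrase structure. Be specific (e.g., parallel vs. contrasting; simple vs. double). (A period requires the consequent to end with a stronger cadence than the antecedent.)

parallel double period

Four phrases in two halves: the first half (measures 1–8) ends with a half cadence, the second (mm. 9–16) with a perfect authentic cadence — a large antecedent–consequent pair, i.e. a double period.
Phrase 3 begins with the same material as phrase 1, making it parallel.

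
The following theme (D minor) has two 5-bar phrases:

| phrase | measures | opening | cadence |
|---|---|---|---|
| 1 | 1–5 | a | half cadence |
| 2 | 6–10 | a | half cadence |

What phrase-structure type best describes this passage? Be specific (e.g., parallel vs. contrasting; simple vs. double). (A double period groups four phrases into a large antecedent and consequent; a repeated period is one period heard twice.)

repeated phrase

Both phrases have the same opening (a) and the same cadence (half cadence): the second is a restatement, not a consequent, so this is a repeated phrase rather than a period.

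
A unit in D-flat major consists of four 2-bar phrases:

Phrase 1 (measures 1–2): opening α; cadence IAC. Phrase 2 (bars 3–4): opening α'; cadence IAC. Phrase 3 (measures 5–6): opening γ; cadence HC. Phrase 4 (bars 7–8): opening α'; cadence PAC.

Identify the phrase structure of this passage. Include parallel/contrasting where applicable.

contrasting double period

Four phrases in two halves: the first half (mm. 1-4) ends with an imperfect authentic cadence, the second (mm. 5-8) with a perfect authentic cadence — a large antecedent–consequent pair, i.e. a double period.
Phrase 3 begins with different material from phrase 1, making it contrasting.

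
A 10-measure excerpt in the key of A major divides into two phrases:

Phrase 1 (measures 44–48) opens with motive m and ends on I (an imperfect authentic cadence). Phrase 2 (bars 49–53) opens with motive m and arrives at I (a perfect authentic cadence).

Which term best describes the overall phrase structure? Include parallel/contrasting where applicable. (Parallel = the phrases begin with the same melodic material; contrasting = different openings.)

Phrase 1 ends with an imperfect authentic cadence (weaker) and phrase 2 with a perfect authentic cadence (stronger): antecedent + consequent = a period.
The two phrases open with the same material (m / m), so the period is parallel.

parallel period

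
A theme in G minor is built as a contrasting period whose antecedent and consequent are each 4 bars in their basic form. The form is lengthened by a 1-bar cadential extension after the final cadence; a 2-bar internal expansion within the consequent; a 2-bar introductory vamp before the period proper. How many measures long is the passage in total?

13 measures

Basic contrasting period: 4 + 4 = 8 bars.
8 (basic form) + 1 (cadential extension) + 2 (internal expansion) + 2 (introduction) = 13.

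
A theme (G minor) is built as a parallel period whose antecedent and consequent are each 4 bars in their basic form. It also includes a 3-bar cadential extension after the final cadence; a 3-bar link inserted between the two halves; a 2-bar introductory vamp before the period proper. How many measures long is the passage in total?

Basic parallel period: 4 + 4 = 8 bars.
8 (basic form) + 3 (cadential extension) + 3 (link) + 2 (introduction) = 16.

16 measures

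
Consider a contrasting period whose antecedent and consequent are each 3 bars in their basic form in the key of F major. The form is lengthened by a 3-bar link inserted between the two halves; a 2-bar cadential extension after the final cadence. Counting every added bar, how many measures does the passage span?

Basic contrasting period: 3 + 3 = 6 bars.
6 (basic form) + 3 (link) + 2 (cadential extension) = 11.

11 measures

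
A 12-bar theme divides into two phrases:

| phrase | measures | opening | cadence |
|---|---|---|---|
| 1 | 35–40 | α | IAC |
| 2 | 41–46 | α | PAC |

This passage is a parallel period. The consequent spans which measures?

measures 41–46

The antecedent is the phrase ending with the weaker cadence (imperfect authentic cadence, phrase 1) and the consequent the one ending more conclusively (perfect authentic cadence, phrase 2); the consequent is mm. 41–46.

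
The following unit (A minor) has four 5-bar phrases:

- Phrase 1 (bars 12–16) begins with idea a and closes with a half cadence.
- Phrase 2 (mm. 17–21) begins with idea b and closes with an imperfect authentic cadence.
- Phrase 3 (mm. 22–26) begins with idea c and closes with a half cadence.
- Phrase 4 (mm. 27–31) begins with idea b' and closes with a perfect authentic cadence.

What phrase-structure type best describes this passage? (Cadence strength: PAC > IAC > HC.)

Four phrases in two halves: the first half (bars 12–21) ends with an imperfect authentic cadence, the second (bars 22–31) with a perfect authentic cadence — a large antecedent–consequent pair, i.e. a double period.
Phrase 3 begins with different material from phrase 1, making it contrasting.

contrasting double period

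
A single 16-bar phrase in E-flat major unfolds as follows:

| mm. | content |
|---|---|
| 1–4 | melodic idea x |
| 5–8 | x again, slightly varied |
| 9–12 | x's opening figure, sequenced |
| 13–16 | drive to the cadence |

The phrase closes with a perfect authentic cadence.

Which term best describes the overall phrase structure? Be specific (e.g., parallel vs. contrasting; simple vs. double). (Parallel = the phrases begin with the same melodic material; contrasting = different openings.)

Basic idea (mm. 1-4) + its repetition (mm. 5-8) form the presentation; fragmentation and cadence (mm. 9-16) form the continuation — the 16-bar whole is a sentence.

sentence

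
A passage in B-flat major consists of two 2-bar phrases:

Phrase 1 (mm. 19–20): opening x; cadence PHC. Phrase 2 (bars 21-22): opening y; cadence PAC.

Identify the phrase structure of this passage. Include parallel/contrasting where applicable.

Phrase 1 ends with a Phrygian half cadence (weaker) and phrase 2 with a perfect authentic cadence (stronger): antecedent + consequent = a period.
The two phrases open with different material (x / y), so the period is contrasting.

contrasting period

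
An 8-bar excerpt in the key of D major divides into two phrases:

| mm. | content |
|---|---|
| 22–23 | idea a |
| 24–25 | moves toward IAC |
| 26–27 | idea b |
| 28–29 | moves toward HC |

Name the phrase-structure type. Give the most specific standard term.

The second phrase closes with a half cadence, which is not stronger than the first phrase's imperfect authentic cadence; without a weak→strong cadential pair there is no antecedent–consequent relationship, so this is a phrase group rather than a period.

phrase group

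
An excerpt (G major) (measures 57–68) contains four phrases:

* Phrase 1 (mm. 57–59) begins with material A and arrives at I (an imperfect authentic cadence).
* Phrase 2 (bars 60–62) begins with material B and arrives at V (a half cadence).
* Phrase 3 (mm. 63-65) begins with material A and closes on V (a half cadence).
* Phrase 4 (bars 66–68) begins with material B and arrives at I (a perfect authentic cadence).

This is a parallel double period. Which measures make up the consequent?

In a double period the first pair of phrases (ending half cadence) is the large antecedent and the second pair (ending perfect authentic cadence) is the large consequent; the consequent is measures 63–68.

measures 63–68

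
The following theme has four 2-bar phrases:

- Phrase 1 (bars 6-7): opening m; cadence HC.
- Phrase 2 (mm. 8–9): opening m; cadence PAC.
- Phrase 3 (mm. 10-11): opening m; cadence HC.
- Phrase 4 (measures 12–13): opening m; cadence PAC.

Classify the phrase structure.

The cadence pattern HC–PAC–HC–PAC is weak–strong twice, and phrases 3–4 restate phrases 1–2: a period heard twice, not a double period (which would end weakly at phrase 2).

repeated period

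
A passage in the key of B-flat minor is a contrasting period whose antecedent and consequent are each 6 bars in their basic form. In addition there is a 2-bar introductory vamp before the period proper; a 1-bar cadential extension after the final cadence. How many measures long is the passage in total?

15 measures

Basic contrasting period: 6 + 6 = 12 bars.
12 (basic form) + 2 (introduction) + 1 (cadential extension) = 15.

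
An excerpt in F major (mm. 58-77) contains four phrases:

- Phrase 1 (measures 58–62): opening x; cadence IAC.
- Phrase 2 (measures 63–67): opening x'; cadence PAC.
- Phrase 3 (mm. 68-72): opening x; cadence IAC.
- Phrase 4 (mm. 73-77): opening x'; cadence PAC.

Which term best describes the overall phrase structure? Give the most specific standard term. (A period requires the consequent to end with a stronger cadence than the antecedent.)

repeated period

The cadence pattern IAC–PAC–IAC–PAC is weak–strong twice, and phrases 3–4 restate phrases 1–2: a period heard twice, not a double period (which would end weakly at phrase 2).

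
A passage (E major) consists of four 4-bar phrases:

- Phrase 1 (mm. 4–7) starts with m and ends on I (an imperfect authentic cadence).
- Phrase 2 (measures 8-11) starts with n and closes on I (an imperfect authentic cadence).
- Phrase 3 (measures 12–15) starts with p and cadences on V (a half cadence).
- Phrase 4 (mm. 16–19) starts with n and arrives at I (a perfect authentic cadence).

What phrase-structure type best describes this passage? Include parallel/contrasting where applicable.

contrasting double period

Four phrases in two halves: the first half (measures 4–11) ends with an imperfect authentic cadence, the second (mm. 12–19) with a perfect authentic cadence — a large antecedent–consequent pair, i.e. a double period.
Phrase 3 begins with different material from phrase 1, making it contrasting.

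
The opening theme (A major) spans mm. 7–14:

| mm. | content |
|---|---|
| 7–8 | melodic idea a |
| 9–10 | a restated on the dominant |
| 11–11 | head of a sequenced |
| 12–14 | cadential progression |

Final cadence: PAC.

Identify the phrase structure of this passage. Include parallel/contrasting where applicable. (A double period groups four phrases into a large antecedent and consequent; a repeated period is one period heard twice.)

sentence

Basic idea (mm. 7–8) + its repetition (bars 9–10) form the presentation; fragmentation and cadence (measures 11–14) form the continuation — the 8-bar whole is a sentence.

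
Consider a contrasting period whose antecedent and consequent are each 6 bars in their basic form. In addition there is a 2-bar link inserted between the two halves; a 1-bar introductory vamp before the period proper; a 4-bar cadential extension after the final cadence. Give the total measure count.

Basic contrasting period: 6 + 6 = 12 bars.
12 (basic form) + 2 (link) + 1 (introduction) + 4 (cadential extension) = 19.

19 measures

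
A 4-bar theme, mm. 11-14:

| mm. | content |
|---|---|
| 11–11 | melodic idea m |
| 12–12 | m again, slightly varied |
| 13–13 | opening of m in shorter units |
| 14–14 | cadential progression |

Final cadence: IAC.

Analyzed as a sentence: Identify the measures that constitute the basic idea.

measures 11–11

The presentation of a sentence is the basic idea (measure 11) plus its repetition (bar 12); the basic idea is therefore m. 11.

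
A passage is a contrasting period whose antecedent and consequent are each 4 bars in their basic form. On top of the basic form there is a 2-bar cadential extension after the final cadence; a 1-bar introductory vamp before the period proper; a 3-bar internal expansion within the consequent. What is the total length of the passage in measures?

Basic contrasting period: 4 + 4 = 8 bars.
8 (basic form) + 2 (cadential extension) + 1 (introduction) + 3 (internal expansion) = 14.

14 measures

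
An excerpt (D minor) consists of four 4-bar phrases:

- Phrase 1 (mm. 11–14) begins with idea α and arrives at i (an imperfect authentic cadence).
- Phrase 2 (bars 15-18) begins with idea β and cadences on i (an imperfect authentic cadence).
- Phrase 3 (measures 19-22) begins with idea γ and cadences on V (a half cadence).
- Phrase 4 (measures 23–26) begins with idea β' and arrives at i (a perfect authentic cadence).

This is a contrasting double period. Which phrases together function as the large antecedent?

In a double period the first pair of phrases (ending imperfect authentic cadence) is the large antecedent and the second pair (ending perfect authentic cadence) is the large consequent; the antecedent is phrases 1 and 2.

phrases 1 and 2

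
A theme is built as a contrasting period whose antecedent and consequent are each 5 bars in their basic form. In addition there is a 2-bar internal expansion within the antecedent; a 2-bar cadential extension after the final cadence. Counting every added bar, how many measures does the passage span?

Basic contrasting period: 5 + 5 = 10 bars.
10 (basic form) + 2 (internal expansion) + 2 (cadential extension) = 14.

14 measures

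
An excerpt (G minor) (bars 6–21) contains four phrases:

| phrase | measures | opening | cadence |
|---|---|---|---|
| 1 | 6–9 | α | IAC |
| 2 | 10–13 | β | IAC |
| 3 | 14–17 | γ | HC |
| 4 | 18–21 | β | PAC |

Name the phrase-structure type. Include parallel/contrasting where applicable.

contrasting double period

Four phrases in two halves: the first half (mm. 6-13) ends with an imperfect authentic cadence, the second (mm. 14-21) with a perfect authentic cadence — a large antecedent–consequent pair, i.e. a double period.
Phrase 3 begins with different material from phrase 1, making it contrasting.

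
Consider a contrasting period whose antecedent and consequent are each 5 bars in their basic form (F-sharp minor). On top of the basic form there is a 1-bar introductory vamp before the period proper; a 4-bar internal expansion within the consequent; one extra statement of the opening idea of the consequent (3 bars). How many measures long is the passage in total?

18 measures

Basic contrasting period: 5 + 5 = 10 bars.
10 (basic form) + 1 (introduction) + 4 (internal expansion) + 3 (extra statement) = 18.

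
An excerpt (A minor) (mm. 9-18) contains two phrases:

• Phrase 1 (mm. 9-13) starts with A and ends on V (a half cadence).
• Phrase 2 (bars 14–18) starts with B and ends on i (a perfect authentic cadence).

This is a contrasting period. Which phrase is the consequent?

phrase 2

The phrase ending with the weaker cadence (half cadence) is the antecedent; the one ending more conclusively (perfect authentic cadence) is the consequent. The consequent is phrase 2.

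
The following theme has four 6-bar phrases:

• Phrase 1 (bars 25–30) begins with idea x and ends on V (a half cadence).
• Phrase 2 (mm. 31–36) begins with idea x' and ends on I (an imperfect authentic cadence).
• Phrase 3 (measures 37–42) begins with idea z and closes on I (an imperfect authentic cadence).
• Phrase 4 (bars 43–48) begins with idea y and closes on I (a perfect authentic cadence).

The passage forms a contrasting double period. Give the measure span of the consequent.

measures 37–48

In a double period the first pair of phrases (ending imperfect authentic cadence) is the large antecedent and the second pair (ending perfect authentic cadence) is the large consequent; the consequent is measures 37–48.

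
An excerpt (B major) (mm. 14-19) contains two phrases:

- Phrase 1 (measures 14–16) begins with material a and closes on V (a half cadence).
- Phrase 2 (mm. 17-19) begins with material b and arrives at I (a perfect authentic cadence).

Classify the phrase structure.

Phrase 1 ends with a half cadence (weaker) and phrase 2 with a perfect authentic cadence (stronger): antecedent + consequent = a period.
The two phrases open with different material (a / b), so the period is contrasting.

contrasting period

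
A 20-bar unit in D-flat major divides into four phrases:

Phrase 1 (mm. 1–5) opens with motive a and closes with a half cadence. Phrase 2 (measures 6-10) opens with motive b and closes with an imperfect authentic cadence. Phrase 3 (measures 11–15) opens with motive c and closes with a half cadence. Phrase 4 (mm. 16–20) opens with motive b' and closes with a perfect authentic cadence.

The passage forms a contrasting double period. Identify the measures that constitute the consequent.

measures 11–20

In a double period the four phrases pair into a large antecedent (phrases 1–2, ending imperfect authentic cadence) and a large consequent (phrases 3–4, ending perfect authentic cadence). The consequent spans mm. 11-20.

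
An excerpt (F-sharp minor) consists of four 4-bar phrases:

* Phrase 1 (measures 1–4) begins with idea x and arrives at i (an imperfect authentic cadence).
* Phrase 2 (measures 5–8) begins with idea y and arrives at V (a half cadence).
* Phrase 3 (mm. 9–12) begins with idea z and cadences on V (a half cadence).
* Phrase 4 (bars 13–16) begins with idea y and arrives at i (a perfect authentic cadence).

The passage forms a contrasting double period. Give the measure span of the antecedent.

In a double period the first pair of phrases (ending half cadence) is the large antecedent and the second pair (ending perfect authentic cadence) is the large consequent; the antecedent is measures 1–8.

measures 1–8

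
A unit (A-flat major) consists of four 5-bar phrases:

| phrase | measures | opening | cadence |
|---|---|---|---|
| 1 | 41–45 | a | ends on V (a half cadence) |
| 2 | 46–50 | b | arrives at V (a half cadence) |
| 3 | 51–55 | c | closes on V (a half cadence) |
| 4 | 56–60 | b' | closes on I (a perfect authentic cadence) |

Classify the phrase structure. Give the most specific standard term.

contrasting double period

Four phrases in two halves: the first half (mm. 41–50) ends with a half cadence, the second (measures 51-60) with a perfect authentic cadence — a large antecedent–consequent pair, i.e. a double period.
Phrase 3 begins with different material from phrase 1, making it contrasting.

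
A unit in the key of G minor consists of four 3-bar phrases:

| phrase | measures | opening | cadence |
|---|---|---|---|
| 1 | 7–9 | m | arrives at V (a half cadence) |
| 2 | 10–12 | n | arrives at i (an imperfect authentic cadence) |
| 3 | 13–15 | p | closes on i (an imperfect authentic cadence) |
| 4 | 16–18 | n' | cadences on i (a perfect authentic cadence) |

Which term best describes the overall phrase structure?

contrasting double period

Four phrases in two halves: the first half (mm. 7-12) ends with an imperfect authentic cadence, the second (mm. 13–18) with a perfect authentic cadence — a large antecedent–consequent pair, i.e. a double period.
Phrase 3 begins with different material from phrase 1, making it contrasting.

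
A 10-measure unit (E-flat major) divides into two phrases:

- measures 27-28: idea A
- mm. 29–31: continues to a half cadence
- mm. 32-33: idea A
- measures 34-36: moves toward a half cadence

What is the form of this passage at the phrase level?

repeated phrase

Both phrases have the same opening (A) and the same cadence (half cadence): the second is a restatement, not a consequent, so this is a repeated phrase rather than a period.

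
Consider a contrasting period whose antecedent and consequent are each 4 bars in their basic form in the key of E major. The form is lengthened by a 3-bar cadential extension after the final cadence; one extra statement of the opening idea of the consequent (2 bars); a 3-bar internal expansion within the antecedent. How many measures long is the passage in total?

16 measures

Basic contrasting period: 4 + 4 = 8 bars.
8 (basic form) + 3 (cadential extension) + 2 (extra statement) + 3 (internal expansion) = 16.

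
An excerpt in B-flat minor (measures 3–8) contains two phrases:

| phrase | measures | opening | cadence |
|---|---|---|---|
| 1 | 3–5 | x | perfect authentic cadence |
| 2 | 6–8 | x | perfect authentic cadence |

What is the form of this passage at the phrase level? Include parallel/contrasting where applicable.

repeated phrase

Both phrases have the same opening (x) and the same cadence (perfect authentic cadence): the second is a restatement, not a consequent, so this is a repeated phrase rather than a period.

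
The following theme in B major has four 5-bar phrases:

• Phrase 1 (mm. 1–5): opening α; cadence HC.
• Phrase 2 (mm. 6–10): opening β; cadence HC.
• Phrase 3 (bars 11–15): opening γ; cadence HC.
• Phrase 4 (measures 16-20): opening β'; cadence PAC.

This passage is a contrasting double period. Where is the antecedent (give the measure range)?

In a double period the four phrases pair into a large antecedent (phrases 1–2, ending half cadence) and a large consequent (phrases 3–4, ending perfect authentic cadence). The antecedent spans mm. 1–10.

measures 1–10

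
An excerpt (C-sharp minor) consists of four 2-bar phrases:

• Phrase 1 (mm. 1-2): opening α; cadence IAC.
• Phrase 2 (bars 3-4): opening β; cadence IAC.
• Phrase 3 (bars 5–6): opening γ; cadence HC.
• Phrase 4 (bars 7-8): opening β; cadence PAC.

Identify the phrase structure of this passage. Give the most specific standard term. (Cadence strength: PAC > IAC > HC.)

contrasting double period

Four phrases in two halves: the first half (mm. 1-4) ends with an imperfect authentic cadence, the second (mm. 5–8) with a perfect authentic cadence — a large antecedent–consequent pair, i.e. a double period.
Phrase 3 begins with different material from phrase 1, making it contrasting.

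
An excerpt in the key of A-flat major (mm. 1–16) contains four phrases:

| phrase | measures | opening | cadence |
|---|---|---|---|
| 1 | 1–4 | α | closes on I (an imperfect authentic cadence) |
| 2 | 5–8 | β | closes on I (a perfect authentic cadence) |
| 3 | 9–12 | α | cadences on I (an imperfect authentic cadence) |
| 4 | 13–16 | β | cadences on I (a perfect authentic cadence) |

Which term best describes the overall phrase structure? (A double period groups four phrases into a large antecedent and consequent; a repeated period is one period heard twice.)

repeated period

The cadence pattern IAC–PAC–IAC–PAC is weak–strong twice, and phrases 3–4 restate phrases 1–2: a period heard twice, not a double period (which would end weakly at phrase 2).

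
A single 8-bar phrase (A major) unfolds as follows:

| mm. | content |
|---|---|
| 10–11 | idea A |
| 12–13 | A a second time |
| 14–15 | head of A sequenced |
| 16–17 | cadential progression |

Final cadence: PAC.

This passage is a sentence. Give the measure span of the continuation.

measures 14–17

After the presentation (mm. 10–13), the continuation covers the fragmentation through the cadence: measures 14–17.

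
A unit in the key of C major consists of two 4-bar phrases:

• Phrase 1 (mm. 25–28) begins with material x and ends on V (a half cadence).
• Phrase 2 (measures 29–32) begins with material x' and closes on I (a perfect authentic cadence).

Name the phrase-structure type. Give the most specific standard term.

Phrase 1 ends with a half cadence (weaker) and phrase 2 with a perfect authentic cadence (stronger): antecedent + consequent = a period.
The two phrases open with the same material (x / x'), so the period is parallel.

parallel period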